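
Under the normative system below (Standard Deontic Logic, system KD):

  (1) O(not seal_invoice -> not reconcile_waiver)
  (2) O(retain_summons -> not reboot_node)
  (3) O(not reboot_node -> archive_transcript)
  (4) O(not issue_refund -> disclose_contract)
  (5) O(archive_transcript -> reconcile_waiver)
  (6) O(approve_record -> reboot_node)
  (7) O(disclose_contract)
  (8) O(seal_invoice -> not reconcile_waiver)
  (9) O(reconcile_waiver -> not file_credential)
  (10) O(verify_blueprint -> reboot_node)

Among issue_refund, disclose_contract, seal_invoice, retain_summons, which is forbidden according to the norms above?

By case analysis on not seal_invoice: premise 1 gives O(not seal_invoice -> not reconcile_waiver) and premise 8 gives O(seal_invoice -> not reconcile_waiver), so O(not reconcile_waiver) either way.
The contrapositive of premise 5 (O(archive_transcript -> reconcile_waiver)) is O(not reconcile_waiver -> not archive_transcript), and O(not reconcile_waiver) is already established, so O(not archive_transcript).
Premise 3, O(not reboot_node -> archive_transcript), contraposes to O(not archive_transcript -> reboot_node); with O(not archive_transcript) we get O(reboot_node).
Premise 2 is O(retain_summons -> not reboot_node); contrapositively O(reboot_node -> not retain_summons). Since O(reboot_node) holds, K gives O(not retain_summons).
So O(not retain_summons) holds, i.e. retain_summons is forbidden. None of the other listed options is forbidden under the premises.

retain_summons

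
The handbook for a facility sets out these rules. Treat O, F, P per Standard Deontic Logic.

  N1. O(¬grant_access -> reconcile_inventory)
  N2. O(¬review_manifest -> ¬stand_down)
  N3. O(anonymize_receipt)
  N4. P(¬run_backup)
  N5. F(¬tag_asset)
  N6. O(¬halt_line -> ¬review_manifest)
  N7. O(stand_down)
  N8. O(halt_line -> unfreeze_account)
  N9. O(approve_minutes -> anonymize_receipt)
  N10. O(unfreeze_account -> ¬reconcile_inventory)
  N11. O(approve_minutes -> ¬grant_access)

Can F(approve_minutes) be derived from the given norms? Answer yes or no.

Yes

Premise 7 gives O(stand_down).
The contrapositive of premise 2 (O(¬review_manifest -> ¬stand_down)) is O(stand_down -> review_manifest), and O(stand_down) is already established, so O(review_manifest).
The contrapositive of premise 6 (O(¬halt_line -> ¬review_manifest)) is O(review_manifest -> halt_line), and O(review_manifest) is already established, so O(halt_line).
From O(halt_line) and premise 8, O(halt_line -> unfreeze_account), we obtain O(unfreeze_account).
With premise 10, O(unfreeze_account -> ¬reconcile_inventory), the K-axiom yields O(¬reconcile_inventory).
Premise 1 is O(¬grant_access -> reconcile_inventory); contrapositively O(¬reconcile_inventory -> grant_access). Since O(¬reconcile_inventory) holds, K gives O(grant_access).
Premise 11, O(approve_minutes -> ¬grant_access), contraposes to O(grant_access -> ¬approve_minutes); with O(grant_access) we get O(¬approve_minutes).
Premises 3, 4, 5, 9 do not contribute to this derivation.
So O(¬approve_minutes) holds, i.e. F(approve_minutes). The claim follows.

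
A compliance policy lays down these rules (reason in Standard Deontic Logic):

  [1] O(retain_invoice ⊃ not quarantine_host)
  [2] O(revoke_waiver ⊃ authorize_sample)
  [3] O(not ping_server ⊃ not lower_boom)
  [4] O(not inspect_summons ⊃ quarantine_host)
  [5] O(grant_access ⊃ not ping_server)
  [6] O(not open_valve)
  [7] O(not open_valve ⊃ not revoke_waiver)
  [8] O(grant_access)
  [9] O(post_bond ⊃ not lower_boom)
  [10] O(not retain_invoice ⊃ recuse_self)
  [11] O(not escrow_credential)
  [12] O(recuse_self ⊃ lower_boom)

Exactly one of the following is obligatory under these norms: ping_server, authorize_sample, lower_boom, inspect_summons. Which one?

inspect_summons

Premise 8 states O(grant_access) outright.
From O(grant_access) and premise 5, O(grant_access ⊃ not ping_server), we obtain O(not ping_server).
With premise 3, O(not ping_server ⊃ not lower_boom), the K-axiom yields O(not lower_boom).
Premise 12, O(recuse_self ⊃ lower_boom), contraposes to O(not lower_boom ⊃ not recuse_self); with O(not lower_boom) we get O(not recuse_self).
The contrapositive of premise 10 (O(not retain_invoice ⊃ recuse_self)) is O(not recuse_self ⊃ retain_invoice), and O(not recuse_self) is already established, so O(retain_invoice).
Applying K to premise 1 (O(retain_invoice ⊃ not quarantine_host)) and O(retain_invoice) yields O(not quarantine_host).
Premise 4 is O(not inspect_summons ⊃ quarantine_host); contrapositively O(not quarantine_host ⊃ inspect_summons). Since O(not quarantine_host) holds, K gives O(inspect_summons).
So O(inspect_summons) holds — inspect_summons is obligatory. None of the other listed options is made obligatory by any chain of premises.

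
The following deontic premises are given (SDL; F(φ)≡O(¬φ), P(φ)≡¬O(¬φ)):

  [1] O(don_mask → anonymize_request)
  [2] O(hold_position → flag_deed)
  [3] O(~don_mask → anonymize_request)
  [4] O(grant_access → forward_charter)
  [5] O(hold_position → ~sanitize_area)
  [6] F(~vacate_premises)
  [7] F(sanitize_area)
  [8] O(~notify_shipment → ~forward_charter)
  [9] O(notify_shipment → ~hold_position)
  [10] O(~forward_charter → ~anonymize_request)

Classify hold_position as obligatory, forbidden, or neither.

By case analysis on ~don_mask: premise 3 gives O(~don_mask → anonymize_request) and premise 1 gives O(don_mask → anonymize_request), so O(anonymize_request) either way.
Premise 10 is O(~forward_charter → ~anonymize_request); contrapositively O(anonymize_request → forward_charter). Since O(anonymize_request) holds, K gives O(forward_charter).
Premise 8, O(~notify_shipment → ~forward_charter), contraposes to O(forward_charter → notify_shipment); with O(forward_charter) we get O(notify_shipment).
From O(notify_shipment) and premise 9, O(notify_shipment → ~hold_position), we obtain O(~hold_position).
Premises 2, 4, 5, 6, 7 do not contribute to this derivation.
Thus O(~hold_position), which is F(hold_position): hold_position is forbidden.

Forbidden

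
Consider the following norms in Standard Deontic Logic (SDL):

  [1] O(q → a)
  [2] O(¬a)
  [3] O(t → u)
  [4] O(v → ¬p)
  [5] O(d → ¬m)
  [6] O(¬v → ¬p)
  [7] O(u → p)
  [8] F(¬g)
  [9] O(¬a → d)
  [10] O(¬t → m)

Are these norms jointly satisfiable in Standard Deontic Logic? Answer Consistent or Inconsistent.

By case analysis on v: premise 4 gives O(v → ¬p) and premise 6 gives O(¬v → ¬p), so O(¬p) either way.
Premise 7 is O(u → p); contrapositively O(¬p → ¬u). Since O(¬p) holds, K gives O(¬u).
Premise 3, O(t → u), contraposes to O(¬u → ¬t); with O(¬u) we get O(¬t).
Applying K to premise 10 (O(¬t → m)) and O(¬t) yields O(m).
The contrapositive of premise 5 (O(d → ¬m)) is O(m → ¬d), and O(m) is already established, so O(¬d).
The contrapositive of premise 9 (O(¬a → d)) is O(¬d → a), and O(¬d) is already established, so O(a).
Yet premise 2 states O(¬a).
We now have both O(a) and O(¬a) — a is simultaneously obligatory and forbidden, violating the D-axiom.

Inconsistent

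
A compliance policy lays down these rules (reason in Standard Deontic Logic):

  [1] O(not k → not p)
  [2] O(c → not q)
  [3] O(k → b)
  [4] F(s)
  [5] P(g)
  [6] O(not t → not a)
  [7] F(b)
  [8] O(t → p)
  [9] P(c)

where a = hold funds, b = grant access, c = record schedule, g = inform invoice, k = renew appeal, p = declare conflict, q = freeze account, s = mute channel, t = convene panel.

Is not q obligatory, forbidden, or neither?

Neither

Premise 2 is O(c → not q), but O(c) is not derivable from the premises (the permission P(c) asserts only not O(not c), not O(c)), so it does not yield O(not q).
No premise or chain of K-axiom applications forces O(not q), and none forces O(q). So not q is neither obligatory nor forbidden under these norms.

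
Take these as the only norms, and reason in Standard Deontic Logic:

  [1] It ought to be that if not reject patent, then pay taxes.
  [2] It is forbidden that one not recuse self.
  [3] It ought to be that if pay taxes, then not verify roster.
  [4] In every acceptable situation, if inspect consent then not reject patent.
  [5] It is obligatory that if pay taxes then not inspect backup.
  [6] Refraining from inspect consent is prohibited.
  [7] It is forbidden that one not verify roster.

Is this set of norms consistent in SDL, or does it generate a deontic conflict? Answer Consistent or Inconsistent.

Inconsistent

Premise 7 is F(¬verify_roster), i.e. O(verify_roster).
Premise 3 is O(pay_taxes → ¬verify_roster); contrapositively O(verify_roster → ¬pay_taxes). Since O(verify_roster) holds, K gives O(¬pay_taxes).
Premise 1 is O(¬reject_patent → pay_taxes); contrapositively O(¬pay_taxes → reject_patent). Since O(¬pay_taxes) holds, K gives O(reject_patent).
Premise 4 is O(inspect_consent → ¬reject_patent); contrapositively O(reject_patent → ¬inspect_consent). Since O(reject_patent) holds, K gives O(¬inspect_consent).
Yet premise 6 is F(¬inspect_consent), i.e. O(inspect_consent).
We now have both O(¬inspect_consent) and O(inspect_consent) — inspect_consent is simultaneously obligatory and forbidden, violating the D-axiom.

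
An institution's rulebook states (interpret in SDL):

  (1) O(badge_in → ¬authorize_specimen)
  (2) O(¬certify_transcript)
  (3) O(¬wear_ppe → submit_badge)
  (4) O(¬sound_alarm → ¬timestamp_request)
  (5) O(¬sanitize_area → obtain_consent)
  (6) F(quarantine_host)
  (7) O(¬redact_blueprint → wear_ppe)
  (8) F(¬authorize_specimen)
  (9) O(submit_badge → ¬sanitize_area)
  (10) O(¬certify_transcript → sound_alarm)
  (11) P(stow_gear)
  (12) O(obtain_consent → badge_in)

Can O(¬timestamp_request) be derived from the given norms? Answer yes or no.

Premise 4 is O(¬sound_alarm → ¬timestamp_request), but O(¬sound_alarm) is not derivable from the premises, so it does not yield O(¬timestamp_request).
No other premise forces O(¬timestamp_request). An ideal world satisfying every premise can still have ¬timestamp_request false, so O(¬timestamp_request) is not derivable.

No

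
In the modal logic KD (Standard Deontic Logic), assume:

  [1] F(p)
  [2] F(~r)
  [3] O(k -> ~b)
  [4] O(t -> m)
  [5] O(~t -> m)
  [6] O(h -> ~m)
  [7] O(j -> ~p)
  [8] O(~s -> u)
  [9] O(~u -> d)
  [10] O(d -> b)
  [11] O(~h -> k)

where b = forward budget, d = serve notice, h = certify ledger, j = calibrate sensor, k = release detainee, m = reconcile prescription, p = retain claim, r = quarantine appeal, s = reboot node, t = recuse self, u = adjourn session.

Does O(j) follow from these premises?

No

Premise 7 is O(j -> ~p); even if O(~p) held, inferring O(j) would be affirming the consequent — invalid.
No other premise forces O(j). An ideal world satisfying every premise can still have j false, so O(j) is not derivable.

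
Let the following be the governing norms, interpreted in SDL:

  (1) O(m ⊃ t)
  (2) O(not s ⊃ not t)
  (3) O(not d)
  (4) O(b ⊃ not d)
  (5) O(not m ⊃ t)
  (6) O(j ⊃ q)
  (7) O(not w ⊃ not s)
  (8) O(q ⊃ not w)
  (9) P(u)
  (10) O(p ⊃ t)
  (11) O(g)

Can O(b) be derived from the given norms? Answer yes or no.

Premise 4 is O(b ⊃ not d); even if O(not d) held, inferring O(b) would be affirming the consequent — invalid.
No other premise forces O(b). An ideal world satisfying every premise can still have b false, so O(b) is not derivable.

No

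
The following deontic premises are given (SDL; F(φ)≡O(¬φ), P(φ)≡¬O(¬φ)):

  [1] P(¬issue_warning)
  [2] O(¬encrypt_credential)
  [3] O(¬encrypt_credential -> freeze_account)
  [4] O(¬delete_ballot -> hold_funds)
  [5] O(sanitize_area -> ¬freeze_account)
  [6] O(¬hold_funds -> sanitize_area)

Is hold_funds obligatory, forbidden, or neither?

Obligatory

Premise 2 gives O(¬encrypt_credential).
Premise 3 is O(¬encrypt_credential -> freeze_account); since O(¬encrypt_credential), deontic closure gives O(freeze_account).
The contrapositive of premise 5 (O(sanitize_area -> ¬freeze_account)) is O(freeze_account -> ¬sanitize_area), and O(freeze_account) is already established, so O(¬sanitize_area).
Premise 6 is O(¬hold_funds -> sanitize_area); contrapositively O(¬sanitize_area -> hold_funds). Since O(¬sanitize_area) holds, K gives O(hold_funds).
Premises 1, 4 do not contribute to this derivation.
Hence hold_funds is obligatory.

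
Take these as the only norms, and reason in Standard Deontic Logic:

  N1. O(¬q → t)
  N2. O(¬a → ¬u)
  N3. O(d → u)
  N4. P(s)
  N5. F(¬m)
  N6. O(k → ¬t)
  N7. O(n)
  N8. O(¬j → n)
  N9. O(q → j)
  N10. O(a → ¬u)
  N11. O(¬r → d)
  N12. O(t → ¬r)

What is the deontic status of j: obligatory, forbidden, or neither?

Obligatory

Premises 2 and 10 are O(¬a → ¬u) and O(a → ¬u); every ideal world satisfies ¬a or a, so in either case ¬u holds — hence O(¬u).
The contrapositive of premise 3 (O(d → u)) is O(¬u → ¬d), and O(¬u) is already established, so O(¬d).
Premise 11 is O(¬r → d); contrapositively O(¬d → r). Since O(¬d) holds, K gives O(r).
Premise 12 is O(t → ¬r); contrapositively O(r → ¬t). Since O(r) holds, K gives O(¬t).
Premise 1 is O(¬q → t); contrapositively O(¬t → q). Since O(¬t) holds, K gives O(q).
With premise 9, O(q → j), the K-axiom yields O(j).
Premises 4, 5, 6, 7, 8 do not contribute to this derivation.
Hence j is obligatory.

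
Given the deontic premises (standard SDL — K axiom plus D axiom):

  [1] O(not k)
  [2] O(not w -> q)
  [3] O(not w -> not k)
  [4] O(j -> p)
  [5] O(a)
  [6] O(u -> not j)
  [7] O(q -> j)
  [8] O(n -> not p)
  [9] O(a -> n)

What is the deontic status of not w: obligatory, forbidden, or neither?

Premise 5 gives O(a).
Applying K to premise 9 (O(a -> n)) and O(a) yields O(n).
With premise 8, O(n -> not p), the K-axiom yields O(not p).
Premise 4, O(j -> p), contraposes to O(not p -> not j); with O(not p) we get O(not j).
Premise 7 is O(q -> j); contrapositively O(not j -> not q). Since O(not j) holds, K gives O(not q).
Premise 2, O(not w -> q), contraposes to O(not q -> w); with O(not q) we get O(w).
Premises 1, 3, 6 do not contribute to this derivation.
Thus O(w), which is F(not w): not w is forbidden.

Forbidden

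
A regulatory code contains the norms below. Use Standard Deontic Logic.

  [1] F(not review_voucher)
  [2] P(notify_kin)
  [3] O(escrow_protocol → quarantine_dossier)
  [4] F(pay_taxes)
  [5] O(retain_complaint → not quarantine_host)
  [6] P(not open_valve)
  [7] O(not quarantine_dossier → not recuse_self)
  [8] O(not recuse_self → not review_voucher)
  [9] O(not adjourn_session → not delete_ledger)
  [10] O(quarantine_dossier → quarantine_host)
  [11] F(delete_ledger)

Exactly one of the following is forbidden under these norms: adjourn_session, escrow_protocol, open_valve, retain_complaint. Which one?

Premise 1, F(not review_voucher), is equivalent to O(review_voucher).
The contrapositive of premise 8 (O(not recuse_self → not review_voucher)) is O(review_voucher → recuse_self), and O(review_voucher) is already established, so O(recuse_self).
Premise 7, O(not quarantine_dossier → not recuse_self), contraposes to O(recuse_self → quarantine_dossier); with O(recuse_self) we get O(quarantine_dossier).
Premise 10 is O(quarantine_dossier → quarantine_host); since O(quarantine_dossier), deontic closure gives O(quarantine_host).
Premise 5 is O(retain_complaint → not quarantine_host); contrapositively O(quarantine_host → not retain_complaint). Since O(quarantine_host) holds, K gives O(not retain_complaint).
So O(not retain_complaint) holds, i.e. retain_complaint is forbidden. None of the other listed options is forbidden under the premises.

retain_complaint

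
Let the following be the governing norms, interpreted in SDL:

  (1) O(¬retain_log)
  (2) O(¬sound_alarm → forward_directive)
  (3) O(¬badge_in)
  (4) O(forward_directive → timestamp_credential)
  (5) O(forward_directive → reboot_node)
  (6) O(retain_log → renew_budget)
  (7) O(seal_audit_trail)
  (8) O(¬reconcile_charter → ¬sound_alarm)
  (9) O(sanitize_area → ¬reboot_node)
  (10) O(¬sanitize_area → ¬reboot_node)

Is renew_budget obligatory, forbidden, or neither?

Premise 6 is O(retain_log → renew_budget), but O(retain_log) is not derivable from the premises, so it does not yield O(renew_budget).
No premise or chain of K-axiom applications forces O(renew_budget), and none forces O(¬renew_budget). So renew_budget is neither obligatory nor forbidden under these norms.

Neither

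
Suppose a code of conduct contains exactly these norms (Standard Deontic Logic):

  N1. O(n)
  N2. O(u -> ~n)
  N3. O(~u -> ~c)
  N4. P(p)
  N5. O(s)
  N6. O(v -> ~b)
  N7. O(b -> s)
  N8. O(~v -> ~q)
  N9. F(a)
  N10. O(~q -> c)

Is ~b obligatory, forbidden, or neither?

Premise 1 states O(n) outright.
Premise 2 is O(u -> ~n); contrapositively O(n -> ~u). Since O(n) holds, K gives O(~u).
Premise 3 is O(~u -> ~c); since O(~u), deontic closure gives O(~c).
The contrapositive of premise 10 (O(~q -> c)) is O(~c -> q), and O(~c) is already established, so O(q).
Premise 8, O(~v -> ~q), contraposes to O(q -> v); with O(q) we get O(v).
Applying K to premise 6 (O(v -> ~b)) and O(v) yields O(~b).
Premises 4, 5, 7, 9 do not contribute to this derivation.
Hence ~b is obligatory.

Obligatory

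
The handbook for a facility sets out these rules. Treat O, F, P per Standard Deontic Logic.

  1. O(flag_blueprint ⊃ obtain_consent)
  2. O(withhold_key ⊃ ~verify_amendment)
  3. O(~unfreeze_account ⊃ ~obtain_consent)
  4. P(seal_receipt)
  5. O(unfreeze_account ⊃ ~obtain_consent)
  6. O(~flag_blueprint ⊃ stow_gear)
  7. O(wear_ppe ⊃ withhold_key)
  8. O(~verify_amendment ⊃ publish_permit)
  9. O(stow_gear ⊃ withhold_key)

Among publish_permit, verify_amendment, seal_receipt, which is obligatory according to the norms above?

publish_permit

By case analysis on unfreeze_account: premise 5 gives O(unfreeze_account ⊃ ~obtain_consent) and premise 3 gives O(~unfreeze_account ⊃ ~obtain_consent), so O(~obtain_consent) either way.
The contrapositive of premise 1 (O(flag_blueprint ⊃ obtain_consent)) is O(~obtain_consent ⊃ ~flag_blueprint), and O(~obtain_consent) is already established, so O(~flag_blueprint).
Applying K to premise 6 (O(~flag_blueprint ⊃ stow_gear)) and O(~flag_blueprint) yields O(stow_gear).
From O(stow_gear) and premise 9, O(stow_gear ⊃ withhold_key), we obtain O(withhold_key).
Premise 2 is O(withhold_key ⊃ ~verify_amendment); since O(withhold_key), deontic closure gives O(~verify_amendment).
From O(~verify_amendment) and premise 8, O(~verify_amendment ⊃ publish_permit), we obtain O(publish_permit).
So O(publish_permit) holds — publish_permit is obligatory. None of the other listed options is made obligatory by any chain of premises.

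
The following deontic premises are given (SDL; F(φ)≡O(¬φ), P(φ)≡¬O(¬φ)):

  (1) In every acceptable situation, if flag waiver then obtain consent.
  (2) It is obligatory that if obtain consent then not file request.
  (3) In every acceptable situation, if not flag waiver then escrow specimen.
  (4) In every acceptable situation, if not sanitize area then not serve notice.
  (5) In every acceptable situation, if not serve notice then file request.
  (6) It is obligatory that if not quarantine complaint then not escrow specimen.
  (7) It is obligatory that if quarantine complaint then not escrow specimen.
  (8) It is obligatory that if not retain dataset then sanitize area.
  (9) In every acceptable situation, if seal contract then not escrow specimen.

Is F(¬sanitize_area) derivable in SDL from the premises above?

Yes

Premises 6 and 7 are O(¬quarantine_complaint → ¬escrow_specimen) and O(quarantine_complaint → ¬escrow_specimen); every ideal world satisfies ¬quarantine_complaint or quarantine_complaint, so in either case ¬escrow_specimen holds — hence O(¬escrow_specimen).
Premise 3, O(¬flag_waiver → escrow_specimen), contraposes to O(¬escrow_specimen → flag_waiver); with O(¬escrow_specimen) we get O(flag_waiver).
Premise 1 is O(flag_waiver → obtain_consent); since O(flag_waiver), deontic closure gives O(obtain_consent).
With premise 2, O(obtain_consent → ¬file_request), the K-axiom yields O(¬file_request).
The contrapositive of premise 5 (O(¬serve_notice → file_request)) is O(¬file_request → serve_notice), and O(¬file_request) is already established, so O(serve_notice).
The contrapositive of premise 4 (O(¬sanitize_area → ¬serve_notice)) is O(serve_notice → sanitize_area), and O(serve_notice) is already established, so O(sanitize_area).
Premises 8, 9 do not contribute to this derivation.
So O(sanitize_area) holds, i.e. F(¬sanitize_area). The claim follows.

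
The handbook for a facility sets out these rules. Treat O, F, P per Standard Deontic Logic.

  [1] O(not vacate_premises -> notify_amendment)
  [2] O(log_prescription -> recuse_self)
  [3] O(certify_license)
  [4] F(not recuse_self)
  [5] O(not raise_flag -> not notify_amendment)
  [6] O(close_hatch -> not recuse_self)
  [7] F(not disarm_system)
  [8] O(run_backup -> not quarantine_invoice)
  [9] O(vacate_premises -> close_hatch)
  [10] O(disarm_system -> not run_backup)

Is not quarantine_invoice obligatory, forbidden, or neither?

Neither

Premise 8 is O(run_backup -> not quarantine_invoice), but O(run_backup) is not derivable from the premises, so it does not yield O(not quarantine_invoice).
No premise or chain of K-axiom applications forces O(not quarantine_invoice), and none forces O(quarantine_invoice). So not quarantine_invoice is neither obligatory nor forbidden under these norms.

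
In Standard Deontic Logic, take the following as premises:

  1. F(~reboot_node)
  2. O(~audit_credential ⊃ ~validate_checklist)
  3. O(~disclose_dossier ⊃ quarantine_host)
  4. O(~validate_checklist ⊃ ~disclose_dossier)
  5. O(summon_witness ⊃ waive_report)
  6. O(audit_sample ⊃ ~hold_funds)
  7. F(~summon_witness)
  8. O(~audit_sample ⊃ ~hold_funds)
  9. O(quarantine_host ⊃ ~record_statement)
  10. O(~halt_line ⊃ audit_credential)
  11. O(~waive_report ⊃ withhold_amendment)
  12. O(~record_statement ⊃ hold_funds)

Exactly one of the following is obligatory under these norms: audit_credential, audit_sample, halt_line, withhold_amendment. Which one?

audit_credential

Premises 8 and 6 are O(~audit_sample ⊃ ~hold_funds) and O(audit_sample ⊃ ~hold_funds); every ideal world satisfies ~audit_sample or audit_sample, so in either case ~hold_funds holds — hence O(~hold_funds).
Premise 12 is O(~record_statement ⊃ hold_funds); contrapositively O(~hold_funds ⊃ record_statement). Since O(~hold_funds) holds, K gives O(record_statement).
The contrapositive of premise 9 (O(quarantine_host ⊃ ~record_statement)) is O(record_statement ⊃ ~quarantine_host), and O(record_statement) is already established, so O(~quarantine_host).
Premise 3 is O(~disclose_dossier ⊃ quarantine_host); contrapositively O(~quarantine_host ⊃ disclose_dossier). Since O(~quarantine_host) holds, K gives O(disclose_dossier).
The contrapositive of premise 4 (O(~validate_checklist ⊃ ~disclose_dossier)) is O(disclose_dossier ⊃ validate_checklist), and O(disclose_dossier) is already established, so O(validate_checklist).
Premise 2, O(~audit_credential ⊃ ~validate_checklist), contraposes to O(validate_checklist ⊃ audit_credential); with O(validate_checklist) we get O(audit_credential).
So O(audit_credential) holds — audit_credential is obligatory. None of the other listed options is made obligatory by any chain of premises.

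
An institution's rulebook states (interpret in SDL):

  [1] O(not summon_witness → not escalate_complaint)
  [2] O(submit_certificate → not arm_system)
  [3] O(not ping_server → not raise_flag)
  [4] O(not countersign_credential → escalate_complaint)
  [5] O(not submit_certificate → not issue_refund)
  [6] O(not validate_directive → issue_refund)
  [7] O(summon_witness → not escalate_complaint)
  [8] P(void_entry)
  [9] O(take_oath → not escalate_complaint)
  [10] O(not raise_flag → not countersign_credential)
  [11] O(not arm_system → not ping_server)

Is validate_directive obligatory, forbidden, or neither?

Premises 1 and 7 are O(not summon_witness → not escalate_complaint) and O(summon_witness → not escalate_complaint); every ideal world satisfies not summon_witness or summon_witness, so in either case not escalate_complaint holds — hence O(not escalate_complaint).
Premise 4 is O(not countersign_credential → escalate_complaint); contrapositively O(not escalate_complaint → countersign_credential). Since O(not escalate_complaint) holds, K gives O(countersign_credential).
Premise 10, O(not raise_flag → not countersign_credential), contraposes to O(countersign_credential → raise_flag); with O(countersign_credential) we get O(raise_flag).
Premise 3, O(not ping_server → not raise_flag), contraposes to O(raise_flag → ping_server); with O(raise_flag) we get O(ping_server).
The contrapositive of premise 11 (O(not arm_system → not ping_server)) is O(ping_server → arm_system), and O(ping_server) is already established, so O(arm_system).
The contrapositive of premise 2 (O(submit_certificate → not arm_system)) is O(arm_system → not submit_certificate), and O(arm_system) is already established, so O(not submit_certificate).
With premise 5, O(not submit_certificate → not issue_refund), the K-axiom yields O(not issue_refund).
Premise 6, O(not validate_directive → issue_refund), contraposes to O(not issue_refund → validate_directive); with O(not issue_refund) we get O(validate_directive).
Premises 8, 9 do not contribute to this derivation.
Hence validate_directive is obligatory.

Obligatory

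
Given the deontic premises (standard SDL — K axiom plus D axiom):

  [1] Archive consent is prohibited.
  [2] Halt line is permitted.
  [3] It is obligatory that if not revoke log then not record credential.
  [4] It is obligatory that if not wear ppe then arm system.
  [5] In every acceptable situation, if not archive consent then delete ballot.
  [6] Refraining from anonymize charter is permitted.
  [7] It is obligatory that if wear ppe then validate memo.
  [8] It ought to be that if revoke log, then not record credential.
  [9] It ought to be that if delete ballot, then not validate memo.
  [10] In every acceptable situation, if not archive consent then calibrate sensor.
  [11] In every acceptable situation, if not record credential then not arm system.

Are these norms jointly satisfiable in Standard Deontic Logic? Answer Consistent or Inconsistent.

Inconsistent

Premises 8 and 3 cover both cases: O(revoke_log → ¬record_credential) and O(¬revoke_log → ¬record_credential). Since revoke_log ∨ ¬revoke_log is a tautology, O(¬record_credential) follows.
Applying K to premise 11 (O(¬record_credential → ¬arm_system)) and O(¬record_credential) yields O(¬arm_system).
Premise 4 is O(¬wear_ppe → arm_system); contrapositively O(¬arm_system → wear_ppe). Since O(¬arm_system) holds, K gives O(wear_ppe).
Premise 7 is O(wear_ppe → validate_memo); since O(wear_ppe), deontic closure gives O(validate_memo).
Premise 9 is O(delete_ballot → ¬validate_memo); contrapositively O(validate_memo → ¬delete_ballot). Since O(validate_memo) holds, K gives O(¬delete_ballot).
Premise 5, O(¬archive_consent → delete_ballot), contraposes to O(¬delete_ballot → archive_consent); with O(¬delete_ballot) we get O(archive_consent).
Yet premise 1 is F(archive_consent), i.e. O(¬archive_consent).
We now have both O(archive_consent) and O(¬archive_consent) — archive_consent is simultaneously obligatory and forbidden, violating the D-axiom.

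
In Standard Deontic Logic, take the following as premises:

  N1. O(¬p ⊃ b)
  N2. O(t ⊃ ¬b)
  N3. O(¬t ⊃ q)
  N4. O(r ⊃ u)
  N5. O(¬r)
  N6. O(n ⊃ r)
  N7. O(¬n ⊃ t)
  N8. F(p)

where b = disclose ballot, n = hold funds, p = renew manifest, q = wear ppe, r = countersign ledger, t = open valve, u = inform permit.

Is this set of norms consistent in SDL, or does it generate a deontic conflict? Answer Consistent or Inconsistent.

Premise 5 states O(¬r) outright.
Premise 6, O(n ⊃ r), contraposes to O(¬r ⊃ ¬n); with O(¬r) we get O(¬n).
With premise 7, O(¬n ⊃ t), the K-axiom yields O(t).
From O(t) and premise 2, O(t ⊃ ¬b), we obtain O(¬b).
Premise 1 is O(¬p ⊃ b); contrapositively O(¬b ⊃ p). Since O(¬b) holds, K gives O(p).
Yet premise 8 is F(p), i.e. O(¬p).
We now have both O(p) and O(¬p) — p is simultaneously obligatory and forbidden, violating the D-axiom.

Inconsistent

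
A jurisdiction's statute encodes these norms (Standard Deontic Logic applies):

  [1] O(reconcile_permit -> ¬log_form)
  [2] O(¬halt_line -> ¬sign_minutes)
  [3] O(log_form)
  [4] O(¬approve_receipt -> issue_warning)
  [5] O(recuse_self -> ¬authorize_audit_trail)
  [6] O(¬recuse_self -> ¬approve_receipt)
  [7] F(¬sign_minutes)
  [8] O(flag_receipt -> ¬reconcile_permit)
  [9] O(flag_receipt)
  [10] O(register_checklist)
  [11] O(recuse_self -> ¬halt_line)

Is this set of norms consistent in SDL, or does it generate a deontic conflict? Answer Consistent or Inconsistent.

Premise 1 is O(reconcile_permit -> ¬log_form), but O(reconcile_permit) is not derivable from the premises, so it does not yield O(¬log_form).
So O(¬log_form) is not derivable, and the apparent clash with O(log_form) does not arise.
A world satisfying every obligation exists (e.g. approve_receipt=false, authorize_audit_trail=false, flag_receipt=true, halt_line=true, issue_warning=true, log_form=true, reconcile_permit=false, recuse_self=false, register_checklist=true, sign_minutes=true); no atom is both obligatory and forbidden, so the set is consistent.

Consistent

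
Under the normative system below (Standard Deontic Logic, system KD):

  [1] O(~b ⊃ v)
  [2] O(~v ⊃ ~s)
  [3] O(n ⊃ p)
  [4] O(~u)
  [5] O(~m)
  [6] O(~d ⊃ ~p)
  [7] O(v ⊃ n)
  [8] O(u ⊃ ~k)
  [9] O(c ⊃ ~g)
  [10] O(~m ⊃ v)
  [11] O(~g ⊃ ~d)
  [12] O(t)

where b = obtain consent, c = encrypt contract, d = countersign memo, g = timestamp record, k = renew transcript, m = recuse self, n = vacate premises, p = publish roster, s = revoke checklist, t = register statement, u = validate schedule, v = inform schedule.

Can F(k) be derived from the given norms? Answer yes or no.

No

Premise 8 is O(u ⊃ ~k), but O(u) is not derivable from the premises, so it does not yield O(~k).
No other premise forces O(~k). An ideal world satisfying every premise can still have k true, so F(k) is not derivable.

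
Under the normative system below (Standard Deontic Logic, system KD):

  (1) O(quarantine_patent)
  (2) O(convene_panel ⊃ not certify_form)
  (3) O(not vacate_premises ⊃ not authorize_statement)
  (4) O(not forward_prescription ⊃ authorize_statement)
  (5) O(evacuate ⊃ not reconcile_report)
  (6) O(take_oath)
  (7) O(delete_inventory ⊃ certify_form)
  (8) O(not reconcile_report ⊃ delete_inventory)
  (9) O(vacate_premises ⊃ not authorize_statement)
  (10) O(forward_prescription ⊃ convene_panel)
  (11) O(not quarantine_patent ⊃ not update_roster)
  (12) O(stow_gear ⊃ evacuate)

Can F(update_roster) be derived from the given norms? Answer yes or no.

No

Premise 11 is O(not quarantine_patent ⊃ not update_roster), but O(not quarantine_patent) is not derivable from the premises, so it does not yield O(not update_roster).
No other premise forces O(not update_roster). An ideal world satisfying every premise can still have update_roster true, so F(update_roster) is not derivable.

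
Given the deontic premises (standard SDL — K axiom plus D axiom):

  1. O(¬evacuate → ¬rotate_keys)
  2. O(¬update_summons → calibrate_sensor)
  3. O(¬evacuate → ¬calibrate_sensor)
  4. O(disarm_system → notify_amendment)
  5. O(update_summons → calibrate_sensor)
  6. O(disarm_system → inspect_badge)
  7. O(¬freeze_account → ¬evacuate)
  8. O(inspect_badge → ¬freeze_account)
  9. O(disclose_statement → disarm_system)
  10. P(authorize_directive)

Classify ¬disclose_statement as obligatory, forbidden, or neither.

Obligatory

Premises 5 and 2 cover both cases: O(update_summons → calibrate_sensor) and O(¬update_summons → calibrate_sensor). Since update_summons ∨ ¬update_summons is a tautology, O(calibrate_sensor) follows.
The contrapositive of premise 3 (O(¬evacuate → ¬calibrate_sensor)) is O(calibrate_sensor → evacuate), and O(calibrate_sensor) is already established, so O(evacuate).
The contrapositive of premise 7 (O(¬freeze_account → ¬evacuate)) is O(evacuate → freeze_account), and O(evacuate) is already established, so O(freeze_account).
Premise 8, O(inspect_badge → ¬freeze_account), contraposes to O(freeze_account → ¬inspect_badge); with O(freeze_account) we get O(¬inspect_badge).
The contrapositive of premise 6 (O(disarm_system → inspect_badge)) is O(¬inspect_badge → ¬disarm_system), and O(¬inspect_badge) is already established, so O(¬disarm_system).
The contrapositive of premise 9 (O(disclose_statement → disarm_system)) is O(¬disarm_system → ¬disclose_statement), and O(¬disarm_system) is already established, so O(¬disclose_statement).
Premises 1, 4, 10 do not contribute to this derivation.
Hence ¬disclose_statement is obligatory.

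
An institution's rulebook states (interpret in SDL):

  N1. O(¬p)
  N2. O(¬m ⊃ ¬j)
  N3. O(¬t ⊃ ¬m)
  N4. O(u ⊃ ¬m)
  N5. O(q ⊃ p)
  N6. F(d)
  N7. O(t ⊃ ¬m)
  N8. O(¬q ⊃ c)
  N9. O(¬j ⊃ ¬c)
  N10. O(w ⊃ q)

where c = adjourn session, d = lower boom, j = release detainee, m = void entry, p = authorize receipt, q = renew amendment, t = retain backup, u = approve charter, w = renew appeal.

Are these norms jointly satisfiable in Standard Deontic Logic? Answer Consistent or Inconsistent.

Inconsistent

Premises 3 and 7 are O(¬t ⊃ ¬m) and O(t ⊃ ¬m); every ideal world satisfies ¬t or t, so in either case ¬m holds — hence O(¬m).
With premise 2, O(¬m ⊃ ¬j), the K-axiom yields O(¬j).
Premise 9 is O(¬j ⊃ ¬c); since O(¬j), deontic closure gives O(¬c).
The contrapositive of premise 8 (O(¬q ⊃ c)) is O(¬c ⊃ q), and O(¬c) is already established, so O(q).
Premise 5 is O(q ⊃ p); since O(q), deontic closure gives O(p).
However, premise 1 gives O(¬p).
We now have both O(p) and O(¬p) — p is simultaneously obligatory and forbidden, violating the D-axiom.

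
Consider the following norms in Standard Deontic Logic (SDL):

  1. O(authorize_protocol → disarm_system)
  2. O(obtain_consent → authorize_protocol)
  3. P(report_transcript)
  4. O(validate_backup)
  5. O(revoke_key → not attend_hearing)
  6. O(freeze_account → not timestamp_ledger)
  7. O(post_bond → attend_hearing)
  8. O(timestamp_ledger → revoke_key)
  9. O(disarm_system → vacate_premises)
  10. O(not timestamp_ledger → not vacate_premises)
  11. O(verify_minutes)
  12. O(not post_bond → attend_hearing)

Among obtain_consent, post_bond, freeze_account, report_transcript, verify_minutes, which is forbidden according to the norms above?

obtain_consent

Premises 12 and 7 are O(not post_bond → attend_hearing) and O(post_bond → attend_hearing); every ideal world satisfies not post_bond or post_bond, so in either case attend_hearing holds — hence O(attend_hearing).
Premise 5 is O(revoke_key → not attend_hearing); contrapositively O(attend_hearing → not revoke_key). Since O(attend_hearing) holds, K gives O(not revoke_key).
Premise 8, O(timestamp_ledger → revoke_key), contraposes to O(not revoke_key → not timestamp_ledger); with O(not revoke_key) we get O(not timestamp_ledger).
From O(not timestamp_ledger) and premise 10, O(not timestamp_ledger → not vacate_premises), we obtain O(not vacate_premises).
Premise 9 is O(disarm_system → vacate_premises); contrapositively O(not vacate_premises → not disarm_system). Since O(not vacate_premises) holds, K gives O(not disarm_system).
Premise 1, O(authorize_protocol → disarm_system), contraposes to O(not disarm_system → not authorize_protocol); with O(not disarm_system) we get O(not authorize_protocol).
Premise 2 is O(obtain_consent → authorize_protocol); contrapositively O(not authorize_protocol → not obtain_consent). Since O(not authorize_protocol) holds, K gives O(not obtain_consent).
So O(not obtain_consent) holds, i.e. obtain_consent is forbidden. None of the other listed options is forbidden under the premises.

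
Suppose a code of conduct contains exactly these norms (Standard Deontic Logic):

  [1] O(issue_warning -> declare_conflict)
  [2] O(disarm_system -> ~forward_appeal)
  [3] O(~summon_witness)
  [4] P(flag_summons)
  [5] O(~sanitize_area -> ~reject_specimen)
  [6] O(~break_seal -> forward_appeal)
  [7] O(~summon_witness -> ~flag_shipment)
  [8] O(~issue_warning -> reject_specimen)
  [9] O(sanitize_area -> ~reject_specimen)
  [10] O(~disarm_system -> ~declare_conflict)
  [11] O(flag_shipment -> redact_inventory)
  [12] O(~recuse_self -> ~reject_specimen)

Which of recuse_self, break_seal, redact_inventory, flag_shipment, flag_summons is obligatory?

break_seal

Premises 9 and 5 are O(sanitize_area -> ~reject_specimen) and O(~sanitize_area -> ~reject_specimen); every ideal world satisfies sanitize_area or ~sanitize_area, so in either case ~reject_specimen holds — hence O(~reject_specimen).
Premise 8 is O(~issue_warning -> reject_specimen); contrapositively O(~reject_specimen -> issue_warning). Since O(~reject_specimen) holds, K gives O(issue_warning).
With premise 1, O(issue_warning -> declare_conflict), the K-axiom yields O(declare_conflict).
Premise 10 is O(~disarm_system -> ~declare_conflict); contrapositively O(declare_conflict -> disarm_system). Since O(declare_conflict) holds, K gives O(disarm_system).
Applying K to premise 2 (O(disarm_system -> ~forward_appeal)) and O(disarm_system) yields O(~forward_appeal).
Premise 6 is O(~break_seal -> forward_appeal); contrapositively O(~forward_appeal -> break_seal). Since O(~forward_appeal) holds, K gives O(break_seal).
So O(break_seal) holds — break_seal is obligatory. None of the other listed options is made obligatory by any chain of premises.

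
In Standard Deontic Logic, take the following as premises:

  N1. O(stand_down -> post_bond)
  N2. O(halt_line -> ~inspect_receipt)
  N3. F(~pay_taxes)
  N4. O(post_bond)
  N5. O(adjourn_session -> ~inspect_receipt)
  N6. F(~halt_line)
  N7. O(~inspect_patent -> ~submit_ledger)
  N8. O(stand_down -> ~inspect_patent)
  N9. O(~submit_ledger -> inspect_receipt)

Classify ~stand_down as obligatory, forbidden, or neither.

Premise 6, F(~halt_line), is equivalent to O(halt_line).
Premise 2 is O(halt_line -> ~inspect_receipt); since O(halt_line), deontic closure gives O(~inspect_receipt).
Premise 9 is O(~submit_ledger -> inspect_receipt); contrapositively O(~inspect_receipt -> submit_ledger). Since O(~inspect_receipt) holds, K gives O(submit_ledger).
Premise 7 is O(~inspect_patent -> ~submit_ledger); contrapositively O(submit_ledger -> inspect_patent). Since O(submit_ledger) holds, K gives O(inspect_patent).
Premise 8, O(stand_down -> ~inspect_patent), contraposes to O(inspect_patent -> ~stand_down); with O(inspect_patent) we get O(~stand_down).
Premises 1, 3, 4, 5 do not contribute to this derivation.
Hence ~stand_down is obligatory.

Obligatory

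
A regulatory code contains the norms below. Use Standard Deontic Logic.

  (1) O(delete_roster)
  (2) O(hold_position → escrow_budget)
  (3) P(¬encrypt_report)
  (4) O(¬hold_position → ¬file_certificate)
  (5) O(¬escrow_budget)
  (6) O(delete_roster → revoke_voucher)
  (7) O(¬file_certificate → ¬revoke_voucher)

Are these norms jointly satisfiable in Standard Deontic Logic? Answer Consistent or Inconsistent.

Inconsistent

Premise 5 gives O(¬escrow_budget).
Premise 2, O(hold_position → escrow_budget), contraposes to O(¬escrow_budget → ¬hold_position); with O(¬escrow_budget) we get O(¬hold_position).
With premise 4, O(¬hold_position → ¬file_certificate), the K-axiom yields O(¬file_certificate).
Premise 7 is O(¬file_certificate → ¬revoke_voucher); since O(¬file_certificate), deontic closure gives O(¬revoke_voucher).
Premise 6, O(delete_roster → revoke_voucher), contraposes to O(¬revoke_voucher → ¬delete_roster); with O(¬revoke_voucher) we get O(¬delete_roster).
However, premise 1 gives O(delete_roster).
We now have both O(¬delete_roster) and O(delete_roster) — delete_roster is simultaneously obligatory and forbidden, violating the D-axiom.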